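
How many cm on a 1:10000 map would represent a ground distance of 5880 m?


map_cm = 5880 * 100 / 10000 = 58.8 cm

58.8 cm


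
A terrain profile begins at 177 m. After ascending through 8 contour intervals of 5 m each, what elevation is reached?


elevation = 177 + 8 * 5 = 217 m

217 m


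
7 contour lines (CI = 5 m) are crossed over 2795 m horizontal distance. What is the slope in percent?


elevation change = 7 * 5 = 35 m
slope = 35 / 2795 * 100 = 1.3%

1.3%


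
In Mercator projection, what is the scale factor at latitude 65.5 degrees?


SF = 1 / cos(65.5) = 1 / 0.414693 = 2.411

2.411


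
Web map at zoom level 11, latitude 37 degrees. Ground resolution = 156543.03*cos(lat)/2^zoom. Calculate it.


res = 156543.03 * cos(37) / 2^11 = 156543.03 * 0.79863551 / 2048 = 61.05 m/pixel

61.05 m/pixel


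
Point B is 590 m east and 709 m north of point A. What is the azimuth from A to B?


az = atan2(590, 709) = 39.8 deg
adjusted to 0-360: 39.8 degrees

39.8 degrees


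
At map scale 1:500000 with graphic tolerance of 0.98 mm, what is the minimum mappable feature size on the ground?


ground = 0.98 mm * 500000 / 1000 = 490.0 m

490.0 m


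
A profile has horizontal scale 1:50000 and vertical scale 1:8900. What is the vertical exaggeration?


VE = horizontal_scale / vertical_scale = 50000 / 8900 ≈ 5.6

5.6x


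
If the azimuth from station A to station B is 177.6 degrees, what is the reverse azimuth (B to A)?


back azimuth = (177.6 + 180) mod 360 = 357.6 degrees

357.6 degrees


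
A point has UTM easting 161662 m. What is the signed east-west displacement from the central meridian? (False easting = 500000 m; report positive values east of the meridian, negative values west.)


displacement = 161662 - 500000 = -338338 m

-338338 m


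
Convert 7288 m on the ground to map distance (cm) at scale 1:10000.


map_cm = 7288 * 100 / 10000 = 72.88 cm

72.88 cm


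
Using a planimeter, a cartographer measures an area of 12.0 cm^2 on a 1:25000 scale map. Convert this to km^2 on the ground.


ground_area = 12.0 * (25000/100)^2 = 750000.0 m^2 = 0.75 km^2

0.75 km^2


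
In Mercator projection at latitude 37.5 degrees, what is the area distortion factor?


area_distortion = 1/cos^2(37.5) = 1.589

1.589


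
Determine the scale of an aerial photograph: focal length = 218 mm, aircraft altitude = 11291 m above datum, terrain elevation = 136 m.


scale = f / (H - h) = 218 mm / 11155 m = 218 / 11155000 = 1:51170

1:51170


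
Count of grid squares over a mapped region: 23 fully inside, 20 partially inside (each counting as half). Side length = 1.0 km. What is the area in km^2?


effective squares = 23 + 20 * 0.5 = 33.0
area = 33.0 * 1.0 = 33.0 km^2

33.0 km^2


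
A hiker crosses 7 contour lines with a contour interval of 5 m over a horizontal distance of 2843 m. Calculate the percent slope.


elevation change = 7 * 5 = 35 m
slope = 35 / 2843 * 100 = 1.2%

1.2%


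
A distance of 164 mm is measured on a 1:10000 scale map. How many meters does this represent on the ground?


ground = 164 mm * 10000 / 1000 = 1640.0 m

1640.0 m


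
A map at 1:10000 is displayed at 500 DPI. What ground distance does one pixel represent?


pixel_cm = 2.54 / 500 = 0.00508 cm
ground = pixel_cm * 10000 / 100 = 2.54 * 10000 / (500 * 100) = 25400 / 50000 ≈ 0.51 m

0.51 m


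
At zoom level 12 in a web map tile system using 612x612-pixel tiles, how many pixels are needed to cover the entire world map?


tiles per axis = 2^12 = 4096
total tiles = 4096^2 = 16777216
pixels per axis = 4096 * 612 = 2506752
total pixels = 2506752^2 = 6283805589504

6283805589504 pixels


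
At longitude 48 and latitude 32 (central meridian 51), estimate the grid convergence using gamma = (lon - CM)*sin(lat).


gamma = (48 - 51) * sin(32) = -3 * 0.529919 = -1.59 degrees

-1.59 degrees


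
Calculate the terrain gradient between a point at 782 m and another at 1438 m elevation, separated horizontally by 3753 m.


gradient = (1438 - 782) / 3753 = 656 / 3753 = 0.1748

0.1748


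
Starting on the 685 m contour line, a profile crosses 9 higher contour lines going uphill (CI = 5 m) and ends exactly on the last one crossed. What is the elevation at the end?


elevation = 685 + 9 * 5 = 730 m

730 m


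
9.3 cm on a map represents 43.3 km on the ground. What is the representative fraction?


ground = 43.3 km = 4330000 cm; RF denominator = ground / map = 4330000 / 9.3 ≈ 465591; RF = 1:465591

1:465591


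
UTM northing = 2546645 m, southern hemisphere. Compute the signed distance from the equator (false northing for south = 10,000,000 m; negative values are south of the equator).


For southern: actual = 2546645 - 10000000 = -7453355 m

-7453355 m


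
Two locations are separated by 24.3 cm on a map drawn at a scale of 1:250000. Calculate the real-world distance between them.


ground = 24.3 cm * 250000 / 100 = 60750.0 m = 60.75 km

60.75 km


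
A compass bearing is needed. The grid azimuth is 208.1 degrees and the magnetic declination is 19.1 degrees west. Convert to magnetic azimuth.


magnetic azimuth = grid azimuth - declination (east +ve)
mag_az = 208.1 - -19.1 = 227.2 degrees

227.2 degrees


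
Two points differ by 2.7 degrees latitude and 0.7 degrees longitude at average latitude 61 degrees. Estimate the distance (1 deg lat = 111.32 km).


dlat_km = 2.7 * 111.32 = 300.564
dlon_km = 0.7 * 111.32 * cos(61) ≈ 37.778
dist = sqrt(300.564^2 + 37.778^2) ≈ 302.9 km

302.9 km


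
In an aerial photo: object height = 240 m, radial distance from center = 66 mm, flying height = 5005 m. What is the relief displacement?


d = h * r / H = 240 * 66 / 5005 = 3.16 mm

3.16 mm


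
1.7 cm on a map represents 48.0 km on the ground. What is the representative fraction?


ground = 48.0 km = 4800000 cm; RF denominator = ground / map = 4800000 / 1.7 ≈ 2823529; RF = 1:2823529

1:2823529


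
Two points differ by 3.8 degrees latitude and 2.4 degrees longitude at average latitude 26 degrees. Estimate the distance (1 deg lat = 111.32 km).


dlat_km = 3.8 * 111.32 = 423.016
dlon_km = 2.4 * 111.32 * cos(26) ≈ 240.129
dist = sqrt(423.016^2 + 240.129^2) ≈ 486.4 km

486.4 km


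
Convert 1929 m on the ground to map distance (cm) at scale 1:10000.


map_cm = 1929 * 100 / 10000 = 19.29 cm

19.29 cm


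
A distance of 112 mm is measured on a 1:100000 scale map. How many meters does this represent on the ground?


ground = 112 mm * 100000 / 1000 = 11200.0 m

11200.0 m


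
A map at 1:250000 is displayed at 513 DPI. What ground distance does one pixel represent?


pixel_cm = 2.54 / 513 ≈ 0.004951 cm
ground = pixel_cm * 250000 / 100 = 2.54 * 250000 / (513 * 100) = 635000 / 51300 ≈ 12.38 m

12.38 m


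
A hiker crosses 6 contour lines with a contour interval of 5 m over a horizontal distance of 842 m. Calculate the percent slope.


elevation change = 6 * 5 = 30 m
slope = 30 / 842 * 100 = 3.6%

3.6%


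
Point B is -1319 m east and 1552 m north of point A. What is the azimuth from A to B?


az = atan2(-1319, 1552) = -40.4 deg
adjusted to 0-360: 319.6 degrees

319.6 degrees


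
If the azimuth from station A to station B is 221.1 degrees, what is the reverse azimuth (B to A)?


back azimuth = (221.1 + 180) mod 360 = 41.1 degrees

41.1 degrees


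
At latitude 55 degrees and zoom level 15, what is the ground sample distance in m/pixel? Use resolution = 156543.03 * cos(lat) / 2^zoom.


res = 156543.03 * cos(55) / 2^15 = 156543.03 * 0.57357644 / 32768 = 2.74 m/pixel

2.74 m/pixel


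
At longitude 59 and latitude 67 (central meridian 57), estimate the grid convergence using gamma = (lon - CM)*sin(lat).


gamma = (59 - 57) * sin(67) = 2 * 0.920505 = 1.841 degrees

1.841 degrees


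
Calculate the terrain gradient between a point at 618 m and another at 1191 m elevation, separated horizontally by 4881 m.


gradient = (1191 - 618) / 4881 = 573 / 4881 = 0.1174

0.1174


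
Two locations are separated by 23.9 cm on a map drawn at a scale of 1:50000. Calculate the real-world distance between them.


ground = 23.9 cm * 50000 / 100 = 11950.0 m = 11.95 km

11.95 km


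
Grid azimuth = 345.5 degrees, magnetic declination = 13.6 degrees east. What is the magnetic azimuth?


magnetic azimuth = grid azimuth - declination (east +ve)
mag_az = 345.5 - 13.6 = 331.9 degrees

331.9 degrees


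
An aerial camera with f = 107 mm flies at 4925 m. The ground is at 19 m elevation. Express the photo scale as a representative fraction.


scale = f / (H - h) = 107 mm / 4906 m = 107 / 4906000 = 1:45850

1:45850


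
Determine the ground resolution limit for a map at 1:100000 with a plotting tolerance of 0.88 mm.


ground = 0.88 mm * 100000 / 1000 = 88.0 m

88.0 m


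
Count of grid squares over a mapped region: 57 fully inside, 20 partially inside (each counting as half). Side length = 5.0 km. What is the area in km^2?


effective squares = 57 + 20 * 0.5 = 67.0
area = 67.0 * 25.0 = 1675.0 km^2

1675.0 km^2


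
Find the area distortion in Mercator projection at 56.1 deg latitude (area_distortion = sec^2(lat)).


area_distortion = 1/cos^2(56.1) = 3.215

3.215


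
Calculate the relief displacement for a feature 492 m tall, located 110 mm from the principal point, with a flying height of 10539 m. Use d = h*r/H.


d = h * r / H = 492 * 110 / 10539 = 5.14 mm

5.14 mm


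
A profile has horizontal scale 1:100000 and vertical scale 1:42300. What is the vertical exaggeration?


VE = horizontal_scale / vertical_scale = 100000 / 42300 ≈ 2.4

2.4x


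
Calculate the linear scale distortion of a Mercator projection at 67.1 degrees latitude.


SF = 1 / cos(67.1) = 1 / 0.389124 = 2.57

2.57


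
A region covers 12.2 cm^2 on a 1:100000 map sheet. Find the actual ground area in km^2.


ground_area = 12.2 * (100000/100)^2 = 12200000.0 m^2 = 12.2 km^2

12.2 km^2


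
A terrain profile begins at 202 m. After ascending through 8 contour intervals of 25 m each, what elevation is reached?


elevation = 202 + 8 * 25 = 402 m

402 m


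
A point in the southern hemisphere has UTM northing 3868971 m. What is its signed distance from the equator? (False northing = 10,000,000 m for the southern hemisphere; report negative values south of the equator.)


For southern: actual = 3868971 - 10000000 = -6131029 m

-6131029 m


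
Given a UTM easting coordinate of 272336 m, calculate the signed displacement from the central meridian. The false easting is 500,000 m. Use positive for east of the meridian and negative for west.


displacement = 272336 - 500000 = -227664 m

-227664 m


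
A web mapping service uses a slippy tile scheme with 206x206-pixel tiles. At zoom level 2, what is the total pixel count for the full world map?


tiles per axis = 2^2 = 4
total tiles = 4^2 = 16
pixels per axis = 4 * 206 = 824
total pixels = 824^2 = 678976

678976 pixels


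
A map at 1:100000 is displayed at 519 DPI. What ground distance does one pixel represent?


pixel_cm = 2.54 / 519 ≈ 0.004894 cm
ground = pixel_cm * 100000 / 100 = 2.54 * 100000 / (519 * 100) = 254000 / 51900 ≈ 4.89 m

4.89 m


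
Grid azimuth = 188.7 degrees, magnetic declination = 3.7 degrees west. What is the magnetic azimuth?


magnetic azimuth = grid azimuth - declination (east +ve)
mag_az = 188.7 - -3.7 = 192.4 degrees

192.4 degrees


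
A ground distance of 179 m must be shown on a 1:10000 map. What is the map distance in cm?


map_cm = 179 * 100 / 10000 = 1.79 cm

1.79 cm


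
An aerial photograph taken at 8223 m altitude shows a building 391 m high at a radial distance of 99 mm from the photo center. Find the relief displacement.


d = h * r / H = 391 * 99 / 8223 = 4.71 mm

4.71 mm


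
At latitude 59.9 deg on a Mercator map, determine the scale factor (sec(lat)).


SF = 1 / cos(59.9) = 1 / 0.501511 = 1.994

1.994


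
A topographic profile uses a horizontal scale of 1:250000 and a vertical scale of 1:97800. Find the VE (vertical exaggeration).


VE = horizontal_scale / vertical_scale = 250000 / 97800 ≈ 2.6

2.6x


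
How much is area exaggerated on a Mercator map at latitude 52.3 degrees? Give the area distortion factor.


area_distortion = 1/cos^2(52.3) = 2.674

2.674


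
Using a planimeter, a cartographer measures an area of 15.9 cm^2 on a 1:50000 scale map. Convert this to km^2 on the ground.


ground_area = 15.9 * (50000/100)^2 = 3975000.0 m^2 = 3.975 km^2

3.975 km^2


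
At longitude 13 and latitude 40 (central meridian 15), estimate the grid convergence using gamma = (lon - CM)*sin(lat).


gamma = (13 - 15) * sin(40) = -2 * 0.642788 = -1.286 degrees

-1.286 degrees


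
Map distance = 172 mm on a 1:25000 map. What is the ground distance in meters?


ground = 172 mm * 25000 / 1000 = 4300.0 m

4300.0 m


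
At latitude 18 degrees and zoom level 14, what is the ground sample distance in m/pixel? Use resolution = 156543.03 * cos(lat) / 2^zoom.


res = 156543.03 * cos(18) / 2^14 = 156543.03 * 0.95105652 / 16384 = 9.09 m/pixel

9.09 m/pixel


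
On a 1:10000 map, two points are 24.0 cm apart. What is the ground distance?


ground = 24.0 cm * 10000 / 100 = 2400.0 m = 2.4 km

2.4 km


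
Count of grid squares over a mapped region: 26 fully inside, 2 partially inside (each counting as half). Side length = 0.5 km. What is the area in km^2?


effective squares = 26 + 2 * 0.5 = 27.0
area = 27.0 * 0.25 = 6.75 km^2

6.75 km^2


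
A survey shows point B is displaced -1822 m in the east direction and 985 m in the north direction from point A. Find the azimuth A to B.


az = atan2(-1822, 985) = -61.6 deg
adjusted to 0-360: 298.4 degrees

298.4 degrees


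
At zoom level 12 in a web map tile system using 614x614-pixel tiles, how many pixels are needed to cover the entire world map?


tiles per axis = 2^12 = 4096
total tiles = 4096^2 = 16777216
pixels per axis = 4096 * 614 = 2514944
total pixels = 2514944^2 = 6324943323136

6324943323136 pixels


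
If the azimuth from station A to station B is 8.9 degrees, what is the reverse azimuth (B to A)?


back azimuth = (8.9 + 180) mod 360 = 188.9 degrees

188.9 degrees


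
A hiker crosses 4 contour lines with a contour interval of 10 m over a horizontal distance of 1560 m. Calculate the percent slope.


elevation change = 4 * 10 = 40 m
slope = 40 / 1560 * 100 = 2.6%

2.6%


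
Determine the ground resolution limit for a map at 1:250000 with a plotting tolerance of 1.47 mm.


ground = 1.47 mm * 250000 / 1000 = 367.5 m

367.5 m


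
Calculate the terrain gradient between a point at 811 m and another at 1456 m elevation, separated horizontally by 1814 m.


gradient = (1456 - 811) / 1814 = 645 / 1814 = 0.3556

0.3556


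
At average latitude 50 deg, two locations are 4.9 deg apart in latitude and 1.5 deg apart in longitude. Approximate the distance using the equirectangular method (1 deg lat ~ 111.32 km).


dlat_km = 4.9 * 111.32 = 545.468
dlon_km = 1.5 * 111.32 * cos(50) ≈ 107.333
dist = sqrt(545.468^2 + 107.333^2) ≈ 555.9 km

555.9 km


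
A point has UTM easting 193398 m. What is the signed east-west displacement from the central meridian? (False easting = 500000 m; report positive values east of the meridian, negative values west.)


displacement = 193398 - 500000 = -306602 m

-306602 m


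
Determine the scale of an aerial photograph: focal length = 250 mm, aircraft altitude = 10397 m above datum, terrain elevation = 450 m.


scale = f / (H - h) = 250 mm / 9947 m = 250 / 9947000 = 1:39788

1:39788


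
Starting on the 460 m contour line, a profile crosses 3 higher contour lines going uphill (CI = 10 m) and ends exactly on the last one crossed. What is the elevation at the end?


elevation = 460 + 3 * 10 = 490 m

490 m


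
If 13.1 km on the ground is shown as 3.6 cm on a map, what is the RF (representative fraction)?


ground = 13.1 km = 1310000 cm; RF denominator = ground / map = 1310000 / 3.6 ≈ 363889; RF = 1:363889

1:363889


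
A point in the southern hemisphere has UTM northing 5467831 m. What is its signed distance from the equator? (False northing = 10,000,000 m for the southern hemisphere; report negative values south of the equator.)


For southern: actual = 5467831 - 10000000 = -4532169 m

-4532169 m


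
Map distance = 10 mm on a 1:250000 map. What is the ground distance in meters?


ground = 10 mm * 250000 / 1000 = 2500.0 m

2500.0 m


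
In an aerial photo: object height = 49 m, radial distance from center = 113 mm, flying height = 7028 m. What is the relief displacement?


d = h * r / H = 49 * 113 / 7028 = 0.79 mm

0.79 mm


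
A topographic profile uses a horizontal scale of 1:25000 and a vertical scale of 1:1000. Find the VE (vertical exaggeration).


VE = horizontal_scale / vertical_scale = 25000 / 1000 = 25.0

25.0x


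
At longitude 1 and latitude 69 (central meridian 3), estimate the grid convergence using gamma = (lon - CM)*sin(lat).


gamma = (1 - 3) * sin(69) = -2 * 0.93358 = -1.867 degrees

-1.867 degrees


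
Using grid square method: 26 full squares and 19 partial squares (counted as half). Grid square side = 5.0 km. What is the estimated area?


effective squares = 26 + 19 * 0.5 = 35.5
area = 35.5 * 25.0 = 887.5 km^2

887.5 km^2


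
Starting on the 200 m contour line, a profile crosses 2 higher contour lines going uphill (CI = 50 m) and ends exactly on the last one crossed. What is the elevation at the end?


elevation = 200 + 2 * 50 = 300 m

300 m


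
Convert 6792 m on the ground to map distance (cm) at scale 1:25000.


map_cm = 6792 * 100 / 25000 = 27.168 cm ≈ 27.17 cm

27.17 cm


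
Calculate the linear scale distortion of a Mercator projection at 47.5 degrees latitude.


SF = 1 / cos(47.5) = 1 / 0.67559 = 1.48

1.48


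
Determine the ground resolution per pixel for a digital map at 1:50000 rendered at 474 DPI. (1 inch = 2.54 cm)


pixel_cm = 2.54 / 474 ≈ 0.005359 cm
ground = pixel_cm * 50000 / 100 = 2.54 * 50000 / (474 * 100) = 127000 / 47400 ≈ 2.68 m

2.68 m


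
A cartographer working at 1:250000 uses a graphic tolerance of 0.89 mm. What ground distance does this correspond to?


ground = 0.89 mm * 250000 / 1000 = 222.5 m

222.5 m


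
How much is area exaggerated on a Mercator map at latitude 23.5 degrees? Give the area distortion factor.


area_distortion = 1/cos^2(23.5) = 1.189

1.189


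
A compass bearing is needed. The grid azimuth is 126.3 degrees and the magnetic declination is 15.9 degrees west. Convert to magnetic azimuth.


magnetic azimuth = grid azimuth - declination (east +ve)
mag_az = 126.3 - -15.9 = 142.2 degrees

142.2 degrees


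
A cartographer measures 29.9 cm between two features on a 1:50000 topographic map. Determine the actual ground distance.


ground = 29.9 cm * 50000 / 100 = 14950.0 m = 14.95 km

14.95 km


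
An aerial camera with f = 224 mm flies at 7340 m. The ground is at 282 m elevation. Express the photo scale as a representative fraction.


scale = f / (H - h) = 224 mm / 7058 m = 224 / 7058000 = 1:31509

1:31509


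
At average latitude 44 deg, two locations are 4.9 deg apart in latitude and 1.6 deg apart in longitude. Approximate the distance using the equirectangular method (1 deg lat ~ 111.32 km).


dlat_km = 4.9 * 111.32 = 545.468
dlon_km = 1.6 * 111.32 * cos(44) ≈ 128.123
dist = sqrt(545.468^2 + 128.123^2) ≈ 560.3 km

560.3 km


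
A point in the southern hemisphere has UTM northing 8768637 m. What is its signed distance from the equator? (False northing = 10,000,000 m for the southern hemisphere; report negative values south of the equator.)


For southern: actual = 8768637 - 10000000 = -1231363 m

-1231363 m


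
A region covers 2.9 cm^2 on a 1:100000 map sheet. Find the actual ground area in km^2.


ground_area = 2.9 * (100000/100)^2 = 2900000.0 m^2 = 2.9 km^2

2.9 km^2


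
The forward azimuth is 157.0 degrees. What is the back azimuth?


back azimuth = (157.0 + 180) mod 360 = 337.0 degrees

337.0 degrees


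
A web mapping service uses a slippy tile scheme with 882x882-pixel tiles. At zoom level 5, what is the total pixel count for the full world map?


tiles per axis = 2^5 = 32
total tiles = 32^2 = 1024
pixels per axis = 32 * 882 = 28224
total pixels = 28224^2 = 796594176

796594176 pixels


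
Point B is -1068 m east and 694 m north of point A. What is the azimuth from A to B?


az = atan2(-1068, 694) = -57.0 deg
adjusted to 0-360: 303.0 degrees

303.0 degrees


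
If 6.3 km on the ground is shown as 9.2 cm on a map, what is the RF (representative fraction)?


ground = 6.3 km = 630000 cm; RF denominator = ground / map = 630000 / 9.2 ≈ 68478; RF = 1:68478

1:68478


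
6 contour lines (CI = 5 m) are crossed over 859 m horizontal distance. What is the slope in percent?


elevation change = 6 * 5 = 30 m
slope = 30 / 859 * 100 = 3.5%

3.5%


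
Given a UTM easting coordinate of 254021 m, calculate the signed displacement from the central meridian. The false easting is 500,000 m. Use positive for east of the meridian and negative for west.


displacement = 254021 - 500000 = -245979 m

-245979 m


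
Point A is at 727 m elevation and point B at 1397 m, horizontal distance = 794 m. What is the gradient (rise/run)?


gradient = (1397 - 727) / 794 = 670 / 794 = 0.8438

0.8438


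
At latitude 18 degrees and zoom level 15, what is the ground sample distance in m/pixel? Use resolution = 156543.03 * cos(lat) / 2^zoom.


res = 156543.03 * cos(18) / 2^15 = 156543.03 * 0.95105652 / 32768 = 4.54 m/pixel

4.54 m/pixel


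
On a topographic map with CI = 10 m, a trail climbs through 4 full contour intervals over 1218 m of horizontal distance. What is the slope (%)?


elevation change = 4 * 10 = 40 m
slope = 40 / 1218 * 100 = 3.3%

3.3%


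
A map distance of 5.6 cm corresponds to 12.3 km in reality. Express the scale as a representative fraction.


ground = 12.3 km = 1230000 cm; RF denominator = ground / map = 1230000 / 5.6 ≈ 219643; RF = 1:219643

1:219643


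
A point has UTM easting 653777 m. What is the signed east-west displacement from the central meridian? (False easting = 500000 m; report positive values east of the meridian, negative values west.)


displacement = 653777 - 500000 = 153777 m

153777 m


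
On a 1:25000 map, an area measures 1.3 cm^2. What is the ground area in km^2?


ground_area = 1.3 * (25000/100)^2 = 81250.0 m^2 = 0.08125 km^2 ≈ 0.081 km^2

0.081 km^2


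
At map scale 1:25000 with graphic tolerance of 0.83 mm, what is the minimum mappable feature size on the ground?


ground = 0.83 mm * 25000 / 1000 = 20.75 m

20.75 m


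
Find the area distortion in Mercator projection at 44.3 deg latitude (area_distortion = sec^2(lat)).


area_distortion = 1/cos^2(44.3) = 1.952

1.952


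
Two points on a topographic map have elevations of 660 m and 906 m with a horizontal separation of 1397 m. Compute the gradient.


gradient = (906 - 660) / 1397 = 246 / 1397 = 0.1761

0.1761


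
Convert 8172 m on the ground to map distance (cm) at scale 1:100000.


map_cm = 8172 * 100 / 100000 = 8.172 cm ≈ 8.17 cm

8.17 cm


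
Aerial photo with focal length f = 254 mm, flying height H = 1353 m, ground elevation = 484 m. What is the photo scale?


scale = f / (H - h) = 254 mm / 869 m = 254 / 869000 = 1:3421

1:3421


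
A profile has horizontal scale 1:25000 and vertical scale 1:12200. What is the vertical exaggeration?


VE = horizontal_scale / vertical_scale = 25000 / 12200 ≈ 2.0

2.0x


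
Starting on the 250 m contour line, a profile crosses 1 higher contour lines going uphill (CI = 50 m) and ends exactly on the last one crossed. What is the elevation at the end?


elevation = 250 + 1 * 50 = 300 m

300 m


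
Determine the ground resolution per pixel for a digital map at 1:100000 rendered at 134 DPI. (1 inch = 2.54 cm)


pixel_cm = 2.54 / 134 ≈ 0.018955 cm
ground = pixel_cm * 100000 / 100 = 2.54 * 100000 / (134 * 100) = 254000 / 13400 ≈ 18.96 m

18.96 m


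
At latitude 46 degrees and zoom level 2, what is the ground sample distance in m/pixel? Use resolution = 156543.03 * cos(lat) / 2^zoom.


res = 156543.03 * cos(46) / 2^2 = 156543.03 * 0.69465837 / 4 = 27185.98 m/pixel

27185.98 m/pixel


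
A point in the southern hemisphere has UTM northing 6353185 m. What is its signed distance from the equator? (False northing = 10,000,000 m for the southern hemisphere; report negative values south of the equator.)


For southern: actual = 6353185 - 10000000 = -3646815 m

-3646815 m


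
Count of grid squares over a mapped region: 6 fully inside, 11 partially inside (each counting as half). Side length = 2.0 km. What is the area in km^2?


effective squares = 6 + 11 * 0.5 = 11.5
area = 11.5 * 4.0 = 46.0 km^2

46.0 km^2


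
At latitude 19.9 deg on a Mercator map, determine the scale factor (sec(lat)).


SF = 1 / cos(19.9) = 1 / 0.940288 = 1.064

1.064


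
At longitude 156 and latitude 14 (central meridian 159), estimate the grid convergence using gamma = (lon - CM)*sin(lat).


gamma = (156 - 159) * sin(14) = -3 * 0.241922 = -0.726 degrees

-0.726 degrees


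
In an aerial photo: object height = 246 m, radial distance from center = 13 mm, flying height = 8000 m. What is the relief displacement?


d = h * r / H = 246 * 13 / 8000 = 0.4 mm

0.4 mm


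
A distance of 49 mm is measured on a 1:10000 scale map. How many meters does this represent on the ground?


ground = 49 mm * 10000 / 1000 = 490.0 m

490.0 m


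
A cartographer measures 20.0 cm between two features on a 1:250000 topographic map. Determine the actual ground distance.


ground = 20.0 cm * 250000 / 100 = 50000.0 m = 50.0 km

50.0 km


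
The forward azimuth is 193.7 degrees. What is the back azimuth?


back azimuth = (193.7 + 180) mod 360 = 13.7 degrees

13.7 degrees


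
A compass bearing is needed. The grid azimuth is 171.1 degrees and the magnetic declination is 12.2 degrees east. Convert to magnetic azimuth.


magnetic azimuth = grid azimuth - declination (east +ve)
mag_az = 171.1 - 12.2 = 158.9 degrees

158.9 degrees


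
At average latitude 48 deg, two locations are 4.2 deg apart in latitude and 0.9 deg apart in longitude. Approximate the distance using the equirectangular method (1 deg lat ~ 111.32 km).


dlat_km = 4.2 * 111.32 = 467.544
dlon_km = 0.9 * 111.32 * cos(48) ≈ 67.039
dist = sqrt(467.544^2 + 67.039^2) ≈ 472.3 km

472.3 km


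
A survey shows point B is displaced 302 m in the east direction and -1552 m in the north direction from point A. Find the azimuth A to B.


az = atan2(302, -1552) = 169.0 deg
adjusted to 0-360: 169.0 degrees

169.0 degrees


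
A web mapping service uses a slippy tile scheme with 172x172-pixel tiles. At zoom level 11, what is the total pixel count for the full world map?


tiles per axis = 2^11 = 2048
total tiles = 2048^2 = 4194304
pixels per axis = 2048 * 172 = 352256
total pixels = 352256^2 = 124084289536

124084289536 pixels


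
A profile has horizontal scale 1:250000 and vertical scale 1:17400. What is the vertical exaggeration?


VE = horizontal_scale / vertical_scale = 250000 / 17400 ≈ 14.4

14.4x


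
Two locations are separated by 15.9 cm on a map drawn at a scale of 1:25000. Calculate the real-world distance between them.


ground = 15.9 cm * 25000 / 100 = 3975.0 m = 3.975 km

3.975 km


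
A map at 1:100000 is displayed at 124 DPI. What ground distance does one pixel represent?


pixel_cm = 2.54 / 124 ≈ 0.020484 cm
ground = pixel_cm * 100000 / 100 = 2.54 * 100000 / (124 * 100) = 254000 / 12400 ≈ 20.48 m

20.48 m


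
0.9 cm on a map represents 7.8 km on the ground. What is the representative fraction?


ground = 7.8 km = 780000 cm; RF denominator = ground / map = 780000 / 0.9 ≈ 866667; RF = 1:866667

1:866667


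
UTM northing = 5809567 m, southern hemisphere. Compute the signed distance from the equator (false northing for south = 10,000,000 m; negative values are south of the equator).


For southern: actual = 5809567 - 10000000 = -4190433 m

-4190433 m


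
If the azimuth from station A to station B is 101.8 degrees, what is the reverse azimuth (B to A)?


back azimuth = (101.8 + 180) mod 360 = 281.8 degrees

281.8 degrees


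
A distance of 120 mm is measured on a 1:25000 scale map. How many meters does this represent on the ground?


ground = 120 mm * 25000 / 1000 = 3000.0 m

3000.0 m


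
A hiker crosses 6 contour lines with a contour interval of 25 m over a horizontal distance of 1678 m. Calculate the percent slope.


elevation change = 6 * 25 = 150 m
slope = 150 / 1678 * 100 = 8.9%

8.9%


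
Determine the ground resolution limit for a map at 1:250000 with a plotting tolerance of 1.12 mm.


ground = 1.12 mm * 250000 / 1000 = 280.0 m

280.0 m


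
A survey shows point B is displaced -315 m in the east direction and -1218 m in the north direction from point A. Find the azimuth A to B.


az = atan2(-315, -1218) = -165.5 deg
adjusted to 0-360: 194.5 degrees

194.5 degrees


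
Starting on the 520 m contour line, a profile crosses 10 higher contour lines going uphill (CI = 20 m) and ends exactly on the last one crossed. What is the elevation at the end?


elevation = 520 + 10 * 20 = 720 m

720 m


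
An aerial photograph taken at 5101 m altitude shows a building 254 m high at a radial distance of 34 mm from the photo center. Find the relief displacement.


d = h * r / H = 254 * 34 / 5101 = 1.69 mm

1.69 mm


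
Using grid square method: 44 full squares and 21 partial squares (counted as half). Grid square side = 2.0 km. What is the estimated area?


effective squares = 44 + 21 * 0.5 = 54.5
area = 54.5 * 4.0 = 218.0 km^2

218.0 km^2


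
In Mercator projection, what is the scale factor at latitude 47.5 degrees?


SF = 1 / cos(47.5) = 1 / 0.67559 = 1.48

1.48


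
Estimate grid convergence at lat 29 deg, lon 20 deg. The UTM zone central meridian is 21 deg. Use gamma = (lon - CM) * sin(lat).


gamma = (20 - 21) * sin(29) = -1 * 0.48481 = -0.485 degrees

-0.485 degrees


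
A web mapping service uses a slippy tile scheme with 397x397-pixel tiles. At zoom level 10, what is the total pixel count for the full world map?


tiles per axis = 2^10 = 1024
total tiles = 1024^2 = 1048576
pixels per axis = 1024 * 397 = 406528
total pixels = 406528^2 = 165265014784

165265014784 pixels


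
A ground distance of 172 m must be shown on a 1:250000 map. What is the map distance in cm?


map_cm = 172 * 100 / 250000 = 0.0688 cm ≈ 0.07 cm

0.07 cm


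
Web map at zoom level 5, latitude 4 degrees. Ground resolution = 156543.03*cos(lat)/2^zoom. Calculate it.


res = 156543.03 * cos(4) / 2^5 = 156543.03 * 0.99756405 / 32 = 4880.05 m/pixel

4880.05 m/pixel


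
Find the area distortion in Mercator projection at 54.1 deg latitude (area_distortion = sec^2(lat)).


area_distortion = 1/cos^2(54.1) = 2.908

2.908


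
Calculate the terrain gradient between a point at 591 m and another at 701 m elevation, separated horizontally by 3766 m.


gradient = (701 - 591) / 3766 = 110 / 3766 = 0.0292

0.0292


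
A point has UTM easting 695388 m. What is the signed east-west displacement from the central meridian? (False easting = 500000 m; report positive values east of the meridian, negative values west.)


displacement = 695388 - 500000 = 195388 m

195388 m


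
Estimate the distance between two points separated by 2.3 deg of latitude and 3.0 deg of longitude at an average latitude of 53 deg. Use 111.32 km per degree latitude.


dlat_km = 2.3 * 111.32 = 256.036
dlon_km = 3.0 * 111.32 * cos(53) ≈ 200.982
dist = sqrt(256.036^2 + 200.982^2) ≈ 325.5 km

325.5 km


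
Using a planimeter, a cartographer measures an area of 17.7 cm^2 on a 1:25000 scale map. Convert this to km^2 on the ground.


ground_area = 17.7 * (25000/100)^2 = 1106250.0 m^2 = 1.10625 km^2 ≈ 1.106 km^2

1.106 km^2


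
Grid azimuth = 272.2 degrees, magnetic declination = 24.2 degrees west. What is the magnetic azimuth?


magnetic azimuth = grid azimuth - declination (east +ve)
mag_az = 272.2 - -24.2 = 296.4 degrees

296.4 degrees


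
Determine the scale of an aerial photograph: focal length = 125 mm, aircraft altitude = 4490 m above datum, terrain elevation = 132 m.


scale = f / (H - h) = 125 mm / 4358 m = 125 / 4358000 = 1:34864

1:34864


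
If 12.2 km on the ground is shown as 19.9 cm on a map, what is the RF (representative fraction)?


ground = 12.2 km = 1220000 cm; RF denominator = ground / map = 1220000 / 19.9 ≈ 61307; RF = 1:61307

1:61307


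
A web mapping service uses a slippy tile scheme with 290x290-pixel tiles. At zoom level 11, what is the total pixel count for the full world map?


tiles per axis = 2^11 = 2048
total tiles = 2048^2 = 4194304
pixels per axis = 2048 * 290 = 593920
total pixels = 593920^2 = 352740966400

352740966400 pixels


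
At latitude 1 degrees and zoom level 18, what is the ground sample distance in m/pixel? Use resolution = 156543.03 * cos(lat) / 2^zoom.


res = 156543.03 * cos(1) / 2^18 = 156543.03 * 0.9998477 / 262144 = 0.6 m/pixel

0.6 m/pixel


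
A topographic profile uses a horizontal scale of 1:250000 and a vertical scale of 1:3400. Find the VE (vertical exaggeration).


VE = horizontal_scale / vertical_scale = 250000 / 3400 ≈ 73.5

73.5x


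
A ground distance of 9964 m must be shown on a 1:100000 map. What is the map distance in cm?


map_cm = 9964 * 100 / 100000 = 9.964 cm ≈ 9.96 cm

9.96 cm


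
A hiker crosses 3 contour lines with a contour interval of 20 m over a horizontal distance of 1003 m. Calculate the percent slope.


elevation change = 3 * 20 = 60 m
slope = 60 / 1003 * 100 = 6.0%

6.0%


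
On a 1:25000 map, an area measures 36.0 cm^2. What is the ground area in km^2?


ground_area = 36.0 * (25000/100)^2 = 2250000.0 m^2 = 2.25 km^2

2.25 km^2


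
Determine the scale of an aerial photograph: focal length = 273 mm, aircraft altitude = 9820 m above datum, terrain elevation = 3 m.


scale = f / (H - h) = 273 mm / 9817 m = 273 / 9817000 = 1:35960

1:35960


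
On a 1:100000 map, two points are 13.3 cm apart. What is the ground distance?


ground = 13.3 cm * 100000 / 100 = 13300.0 m = 13.3 km

13.3 km


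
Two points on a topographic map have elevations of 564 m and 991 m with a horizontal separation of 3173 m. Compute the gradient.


gradient = (991 - 564) / 3173 = 427 / 3173 = 0.1346

0.1346


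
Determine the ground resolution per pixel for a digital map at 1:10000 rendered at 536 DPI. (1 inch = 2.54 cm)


pixel_cm = 2.54 / 536 ≈ 0.004739 cm
ground = pixel_cm * 10000 / 100 = 2.54 * 10000 / (536 * 100) = 25400 / 53600 ≈ 0.47 m

0.47 m


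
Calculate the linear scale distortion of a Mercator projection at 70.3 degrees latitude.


SF = 1 / cos(70.3) = 1 / 0.337095 = 2.967

2.967


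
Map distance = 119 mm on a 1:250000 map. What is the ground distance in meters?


ground = 119 mm * 250000 / 1000 = 29750.0 m

29750.0 m


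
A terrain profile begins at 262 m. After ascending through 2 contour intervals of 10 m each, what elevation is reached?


elevation = 262 + 2 * 10 = 282 m

282 m


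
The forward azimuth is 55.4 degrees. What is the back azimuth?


back azimuth = (55.4 + 180) mod 360 = 235.4 degrees

235.4 degrees


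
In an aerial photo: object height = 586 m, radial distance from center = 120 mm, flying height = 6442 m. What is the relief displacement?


d = h * r / H = 586 * 120 / 6442 = 10.92 mm

10.92 mm


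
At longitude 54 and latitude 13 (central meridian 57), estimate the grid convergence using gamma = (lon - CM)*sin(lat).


gamma = (54 - 57) * sin(13) = -3 * 0.224951 = -0.675 degrees

-0.675 degrees


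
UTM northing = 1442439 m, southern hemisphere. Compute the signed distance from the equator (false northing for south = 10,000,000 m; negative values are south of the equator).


For southern: actual = 1442439 - 10000000 = -8557561 m

-8557561 m


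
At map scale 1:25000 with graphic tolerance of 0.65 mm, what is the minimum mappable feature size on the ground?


ground = 0.65 mm * 25000 / 1000 = 16.25 m

16.25 m


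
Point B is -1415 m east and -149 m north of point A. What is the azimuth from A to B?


az = atan2(-1415, -149) = -96.0 deg
adjusted to 0-360: 264.0 degrees

264.0 degrees


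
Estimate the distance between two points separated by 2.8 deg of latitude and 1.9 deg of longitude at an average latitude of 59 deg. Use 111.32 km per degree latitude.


dlat_km = 2.8 * 111.32 = 311.696
dlon_km = 1.9 * 111.32 * cos(59) ≈ 108.935
dist = sqrt(311.696^2 + 108.935^2) ≈ 330.2 km

330.2 km


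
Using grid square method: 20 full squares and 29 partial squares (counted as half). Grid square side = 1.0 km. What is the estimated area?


effective squares = 20 + 29 * 0.5 = 34.5
area = 34.5 * 1.0 = 34.5 km^2

34.5 km^2


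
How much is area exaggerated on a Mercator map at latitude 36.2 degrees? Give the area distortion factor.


area_distortion = 1/cos^2(36.2) = 1.536

1.536


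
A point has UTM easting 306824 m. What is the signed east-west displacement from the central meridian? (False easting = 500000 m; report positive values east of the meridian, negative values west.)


displacement = 306824 - 500000 = -193176 m

-193176 m


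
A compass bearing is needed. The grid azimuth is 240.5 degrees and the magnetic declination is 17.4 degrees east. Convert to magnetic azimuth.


magnetic azimuth = grid azimuth - declination (east +ve)
mag_az = 240.5 - 17.4 = 223.1 degrees

223.1 degrees


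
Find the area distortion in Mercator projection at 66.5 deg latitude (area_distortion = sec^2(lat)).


area_distortion = 1/cos^2(66.5) = 6.289

6.289


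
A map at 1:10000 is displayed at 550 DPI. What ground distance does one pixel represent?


pixel_cm = 2.54 / 550 ≈ 0.004618 cm
ground = pixel_cm * 10000 / 100 = 2.54 * 10000 / (550 * 100) = 25400 / 55000 ≈ 0.46 m

0.46 m


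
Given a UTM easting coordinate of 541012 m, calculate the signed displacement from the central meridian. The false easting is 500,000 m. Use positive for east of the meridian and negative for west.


displacement = 541012 - 500000 = 41012 m

41012 m


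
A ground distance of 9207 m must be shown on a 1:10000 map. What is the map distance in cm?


map_cm = 9207 * 100 / 10000 = 92.07 cm

92.07 cm


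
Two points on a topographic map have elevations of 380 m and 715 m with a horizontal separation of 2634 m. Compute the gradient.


gradient = (715 - 380) / 2634 = 335 / 2634 = 0.1272

0.1272


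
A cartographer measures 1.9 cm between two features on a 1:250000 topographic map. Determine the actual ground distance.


ground = 1.9 cm * 250000 / 100 = 4750.0 m = 4.75 km

4.75 km


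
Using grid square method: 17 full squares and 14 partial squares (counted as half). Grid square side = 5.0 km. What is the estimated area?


effective squares = 17 + 14 * 0.5 = 24.0
area = 24.0 * 25.0 = 600.0 km^2

600.0 km^2


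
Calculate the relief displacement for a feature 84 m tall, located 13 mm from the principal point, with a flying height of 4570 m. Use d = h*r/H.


d = h * r / H = 84 * 13 / 4570 = 0.24 mm

0.24 mm


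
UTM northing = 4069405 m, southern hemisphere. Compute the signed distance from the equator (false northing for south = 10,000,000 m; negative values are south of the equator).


For southern: actual = 4069405 - 10000000 = -5930595 m

-5930595 m
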